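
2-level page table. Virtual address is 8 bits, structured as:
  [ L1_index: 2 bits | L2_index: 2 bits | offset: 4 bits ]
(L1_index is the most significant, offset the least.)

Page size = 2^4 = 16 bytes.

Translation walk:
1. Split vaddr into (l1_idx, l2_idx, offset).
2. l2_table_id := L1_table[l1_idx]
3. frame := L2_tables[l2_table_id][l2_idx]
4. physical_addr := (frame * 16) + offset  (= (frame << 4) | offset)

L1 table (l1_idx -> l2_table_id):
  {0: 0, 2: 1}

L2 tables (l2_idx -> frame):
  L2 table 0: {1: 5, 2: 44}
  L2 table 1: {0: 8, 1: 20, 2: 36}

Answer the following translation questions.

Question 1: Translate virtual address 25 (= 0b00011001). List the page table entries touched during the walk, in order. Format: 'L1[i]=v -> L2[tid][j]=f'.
vaddr = 25 = 0b00011001
Split: l1_idx=0, l2_idx=1, offset=9

Answer: L1[0]=0 -> L2[0][1]=5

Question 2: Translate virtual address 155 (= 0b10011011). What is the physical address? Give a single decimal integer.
Answer: 331

Derivation:
vaddr = 155 = 0b10011011
Split: l1_idx=2, l2_idx=1, offset=11
L1[2] = 1
L2[1][1] = 20
paddr = 20 * 16 + 11 = 331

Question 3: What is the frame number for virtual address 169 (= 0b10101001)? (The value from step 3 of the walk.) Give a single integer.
Answer: 36

Derivation:
vaddr = 169: l1_idx=2, l2_idx=2
L1[2] = 1; L2[1][2] = 36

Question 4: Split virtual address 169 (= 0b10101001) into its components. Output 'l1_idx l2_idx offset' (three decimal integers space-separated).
vaddr = 169 = 0b10101001
  top 2 bits -> l1_idx = 2
  next 2 bits -> l2_idx = 2
  bottom 4 bits -> offset = 9

Answer: 2 2 9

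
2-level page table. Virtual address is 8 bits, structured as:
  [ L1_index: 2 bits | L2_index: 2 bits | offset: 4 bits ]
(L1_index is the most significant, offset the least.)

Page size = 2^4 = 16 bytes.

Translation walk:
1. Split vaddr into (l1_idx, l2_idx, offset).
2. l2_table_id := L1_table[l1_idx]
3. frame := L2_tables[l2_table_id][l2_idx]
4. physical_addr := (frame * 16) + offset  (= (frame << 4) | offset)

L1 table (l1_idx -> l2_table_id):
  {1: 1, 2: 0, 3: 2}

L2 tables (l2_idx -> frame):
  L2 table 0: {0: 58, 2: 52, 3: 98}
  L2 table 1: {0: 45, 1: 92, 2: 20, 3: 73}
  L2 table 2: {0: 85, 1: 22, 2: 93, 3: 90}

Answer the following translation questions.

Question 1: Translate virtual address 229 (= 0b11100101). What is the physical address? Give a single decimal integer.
Answer: 1493

Derivation:
vaddr = 229 = 0b11100101
Split: l1_idx=3, l2_idx=2, offset=5
L1[3] = 2
L2[2][2] = 93
paddr = 93 * 16 + 5 = 1493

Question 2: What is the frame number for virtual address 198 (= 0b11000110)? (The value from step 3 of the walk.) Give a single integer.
Answer: 85

Derivation:
vaddr = 198: l1_idx=3, l2_idx=0
L1[3] = 2; L2[2][0] = 85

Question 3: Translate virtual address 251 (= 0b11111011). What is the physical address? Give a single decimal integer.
vaddr = 251 = 0b11111011
Split: l1_idx=3, l2_idx=3, offset=11
L1[3] = 2
L2[2][3] = 90
paddr = 90 * 16 + 11 = 1451

Answer: 1451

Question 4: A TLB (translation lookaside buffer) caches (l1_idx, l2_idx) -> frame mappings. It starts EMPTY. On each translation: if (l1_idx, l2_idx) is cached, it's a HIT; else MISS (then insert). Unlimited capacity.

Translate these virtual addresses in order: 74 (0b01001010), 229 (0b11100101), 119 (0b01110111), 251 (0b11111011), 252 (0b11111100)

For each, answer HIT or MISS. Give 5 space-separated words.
Answer: MISS MISS MISS MISS HIT

Derivation:
vaddr=74: (1,0) not in TLB -> MISS, insert
vaddr=229: (3,2) not in TLB -> MISS, insert
vaddr=119: (1,3) not in TLB -> MISS, insert
vaddr=251: (3,3) not in TLB -> MISS, insert
vaddr=252: (3,3) in TLB -> HIT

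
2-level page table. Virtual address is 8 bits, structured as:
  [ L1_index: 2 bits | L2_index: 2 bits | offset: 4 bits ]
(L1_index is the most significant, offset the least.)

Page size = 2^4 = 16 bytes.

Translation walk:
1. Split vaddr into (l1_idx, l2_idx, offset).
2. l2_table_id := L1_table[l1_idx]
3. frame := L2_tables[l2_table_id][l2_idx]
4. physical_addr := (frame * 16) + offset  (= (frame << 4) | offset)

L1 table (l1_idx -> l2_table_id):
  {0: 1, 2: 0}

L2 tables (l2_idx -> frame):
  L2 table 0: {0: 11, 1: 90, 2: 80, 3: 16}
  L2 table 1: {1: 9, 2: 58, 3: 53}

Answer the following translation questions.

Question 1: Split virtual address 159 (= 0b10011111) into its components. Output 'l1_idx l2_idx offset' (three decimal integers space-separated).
vaddr = 159 = 0b10011111
  top 2 bits -> l1_idx = 2
  next 2 bits -> l2_idx = 1
  bottom 4 bits -> offset = 15

Answer: 2 1 15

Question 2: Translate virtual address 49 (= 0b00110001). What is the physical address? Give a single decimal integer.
vaddr = 49 = 0b00110001
Split: l1_idx=0, l2_idx=3, offset=1
L1[0] = 1
L2[1][3] = 53
paddr = 53 * 16 + 1 = 849

Answer: 849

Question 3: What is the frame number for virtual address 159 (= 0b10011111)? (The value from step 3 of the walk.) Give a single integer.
vaddr = 159: l1_idx=2, l2_idx=1
L1[2] = 0; L2[0][1] = 90

Answer: 90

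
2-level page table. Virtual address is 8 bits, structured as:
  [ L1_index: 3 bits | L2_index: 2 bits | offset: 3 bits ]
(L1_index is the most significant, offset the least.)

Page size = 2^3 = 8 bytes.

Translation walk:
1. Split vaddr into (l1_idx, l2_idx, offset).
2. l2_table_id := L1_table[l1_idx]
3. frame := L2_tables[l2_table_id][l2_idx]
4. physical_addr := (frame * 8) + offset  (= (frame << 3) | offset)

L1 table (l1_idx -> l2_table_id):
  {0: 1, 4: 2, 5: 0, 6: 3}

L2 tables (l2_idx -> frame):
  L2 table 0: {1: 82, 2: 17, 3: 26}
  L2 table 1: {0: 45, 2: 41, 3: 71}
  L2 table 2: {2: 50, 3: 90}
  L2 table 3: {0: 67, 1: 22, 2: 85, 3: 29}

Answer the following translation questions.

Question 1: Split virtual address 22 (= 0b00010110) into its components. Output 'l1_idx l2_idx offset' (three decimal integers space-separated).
vaddr = 22 = 0b00010110
  top 3 bits -> l1_idx = 0
  next 2 bits -> l2_idx = 2
  bottom 3 bits -> offset = 6

Answer: 0 2 6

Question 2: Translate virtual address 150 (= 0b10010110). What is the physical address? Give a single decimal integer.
Answer: 406

Derivation:
vaddr = 150 = 0b10010110
Split: l1_idx=4, l2_idx=2, offset=6
L1[4] = 2
L2[2][2] = 50
paddr = 50 * 8 + 6 = 406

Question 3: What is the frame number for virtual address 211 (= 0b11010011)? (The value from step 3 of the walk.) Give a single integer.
Answer: 85

Derivation:
vaddr = 211: l1_idx=6, l2_idx=2
L1[6] = 3; L2[3][2] = 85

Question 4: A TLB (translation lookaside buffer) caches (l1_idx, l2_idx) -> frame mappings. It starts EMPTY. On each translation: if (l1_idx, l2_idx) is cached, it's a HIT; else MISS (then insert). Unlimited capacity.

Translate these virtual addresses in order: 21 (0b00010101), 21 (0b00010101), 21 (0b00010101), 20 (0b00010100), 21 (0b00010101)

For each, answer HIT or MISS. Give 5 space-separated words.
Answer: MISS HIT HIT HIT HIT

Derivation:
vaddr=21: (0,2) not in TLB -> MISS, insert
vaddr=21: (0,2) in TLB -> HIT
vaddr=21: (0,2) in TLB -> HIT
vaddr=20: (0,2) in TLB -> HIT
vaddr=21: (0,2) in TLB -> HIT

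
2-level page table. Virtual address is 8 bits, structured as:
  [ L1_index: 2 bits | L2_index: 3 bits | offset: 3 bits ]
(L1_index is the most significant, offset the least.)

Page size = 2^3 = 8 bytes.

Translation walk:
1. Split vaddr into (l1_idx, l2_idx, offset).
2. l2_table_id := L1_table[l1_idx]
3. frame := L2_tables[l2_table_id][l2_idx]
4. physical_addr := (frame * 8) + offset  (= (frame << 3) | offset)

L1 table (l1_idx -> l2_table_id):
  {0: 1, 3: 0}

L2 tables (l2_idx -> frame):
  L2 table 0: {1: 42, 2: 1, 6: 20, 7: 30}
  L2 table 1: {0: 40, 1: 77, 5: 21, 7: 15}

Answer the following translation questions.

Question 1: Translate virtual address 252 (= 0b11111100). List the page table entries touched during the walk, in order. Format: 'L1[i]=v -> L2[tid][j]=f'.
vaddr = 252 = 0b11111100
Split: l1_idx=3, l2_idx=7, offset=4

Answer: L1[3]=0 -> L2[0][7]=30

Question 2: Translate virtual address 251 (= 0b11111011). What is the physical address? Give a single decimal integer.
vaddr = 251 = 0b11111011
Split: l1_idx=3, l2_idx=7, offset=3
L1[3] = 0
L2[0][7] = 30
paddr = 30 * 8 + 3 = 243

Answer: 243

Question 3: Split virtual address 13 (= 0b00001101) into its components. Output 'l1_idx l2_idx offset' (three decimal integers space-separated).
Answer: 0 1 5

Derivation:
vaddr = 13 = 0b00001101
  top 2 bits -> l1_idx = 0
  next 3 bits -> l2_idx = 1
  bottom 3 bits -> offset = 5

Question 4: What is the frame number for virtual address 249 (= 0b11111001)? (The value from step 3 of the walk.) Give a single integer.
vaddr = 249: l1_idx=3, l2_idx=7
L1[3] = 0; L2[0][7] = 30

Answer: 30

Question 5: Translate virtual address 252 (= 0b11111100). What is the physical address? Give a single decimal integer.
Answer: 244

Derivation:
vaddr = 252 = 0b11111100
Split: l1_idx=3, l2_idx=7, offset=4
L1[3] = 0
L2[0][7] = 30
paddr = 30 * 8 + 4 = 244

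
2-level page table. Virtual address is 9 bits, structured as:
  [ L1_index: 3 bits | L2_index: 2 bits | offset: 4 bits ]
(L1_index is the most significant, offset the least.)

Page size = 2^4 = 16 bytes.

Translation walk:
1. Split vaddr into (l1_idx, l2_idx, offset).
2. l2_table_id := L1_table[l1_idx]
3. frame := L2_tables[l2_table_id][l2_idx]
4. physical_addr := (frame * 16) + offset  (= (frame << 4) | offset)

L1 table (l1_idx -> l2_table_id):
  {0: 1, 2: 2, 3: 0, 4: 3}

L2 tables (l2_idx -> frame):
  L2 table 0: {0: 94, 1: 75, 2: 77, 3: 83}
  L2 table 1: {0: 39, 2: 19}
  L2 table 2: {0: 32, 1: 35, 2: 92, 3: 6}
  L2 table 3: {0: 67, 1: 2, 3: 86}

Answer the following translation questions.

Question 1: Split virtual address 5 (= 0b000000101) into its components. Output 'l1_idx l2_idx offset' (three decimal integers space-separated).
vaddr = 5 = 0b000000101
  top 3 bits -> l1_idx = 0
  next 2 bits -> l2_idx = 0
  bottom 4 bits -> offset = 5

Answer: 0 0 5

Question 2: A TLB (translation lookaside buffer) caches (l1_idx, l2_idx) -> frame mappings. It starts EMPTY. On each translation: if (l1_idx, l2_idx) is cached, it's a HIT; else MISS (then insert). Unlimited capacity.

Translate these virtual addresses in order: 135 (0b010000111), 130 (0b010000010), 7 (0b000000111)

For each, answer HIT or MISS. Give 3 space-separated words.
vaddr=135: (2,0) not in TLB -> MISS, insert
vaddr=130: (2,0) in TLB -> HIT
vaddr=7: (0,0) not in TLB -> MISS, insert

Answer: MISS HIT MISS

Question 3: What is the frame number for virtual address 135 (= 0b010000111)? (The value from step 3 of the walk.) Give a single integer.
vaddr = 135: l1_idx=2, l2_idx=0
L1[2] = 2; L2[2][0] = 32

Answer: 32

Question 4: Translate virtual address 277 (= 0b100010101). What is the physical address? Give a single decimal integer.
vaddr = 277 = 0b100010101
Split: l1_idx=4, l2_idx=1, offset=5
L1[4] = 3
L2[3][1] = 2
paddr = 2 * 16 + 5 = 37

Answer: 37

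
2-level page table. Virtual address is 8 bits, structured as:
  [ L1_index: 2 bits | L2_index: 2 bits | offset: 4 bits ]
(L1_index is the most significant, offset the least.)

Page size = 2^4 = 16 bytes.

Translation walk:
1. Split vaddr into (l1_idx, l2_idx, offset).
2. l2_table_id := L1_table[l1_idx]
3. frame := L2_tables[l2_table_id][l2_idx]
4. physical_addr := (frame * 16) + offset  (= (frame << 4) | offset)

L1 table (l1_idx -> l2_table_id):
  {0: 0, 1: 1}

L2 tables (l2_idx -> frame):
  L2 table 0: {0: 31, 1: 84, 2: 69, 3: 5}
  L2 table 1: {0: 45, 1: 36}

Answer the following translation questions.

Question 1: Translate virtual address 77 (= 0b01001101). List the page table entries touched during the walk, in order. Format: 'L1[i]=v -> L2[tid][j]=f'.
Answer: L1[1]=1 -> L2[1][0]=45

Derivation:
vaddr = 77 = 0b01001101
Split: l1_idx=1, l2_idx=0, offset=13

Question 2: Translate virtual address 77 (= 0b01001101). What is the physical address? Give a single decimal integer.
Answer: 733

Derivation:
vaddr = 77 = 0b01001101
Split: l1_idx=1, l2_idx=0, offset=13
L1[1] = 1
L2[1][0] = 45
paddr = 45 * 16 + 13 = 733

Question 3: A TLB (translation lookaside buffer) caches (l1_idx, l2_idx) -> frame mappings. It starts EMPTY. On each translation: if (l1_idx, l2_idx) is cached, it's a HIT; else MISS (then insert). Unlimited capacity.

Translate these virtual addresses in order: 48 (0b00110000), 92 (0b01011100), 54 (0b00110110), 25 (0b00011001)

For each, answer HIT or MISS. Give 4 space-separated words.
vaddr=48: (0,3) not in TLB -> MISS, insert
vaddr=92: (1,1) not in TLB -> MISS, insert
vaddr=54: (0,3) in TLB -> HIT
vaddr=25: (0,1) not in TLB -> MISS, insert

Answer: MISS MISS HIT MISS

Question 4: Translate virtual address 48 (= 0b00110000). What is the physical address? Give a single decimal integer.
Answer: 80

Derivation:
vaddr = 48 = 0b00110000
Split: l1_idx=0, l2_idx=3, offset=0
L1[0] = 0
L2[0][3] = 5
paddr = 5 * 16 + 0 = 80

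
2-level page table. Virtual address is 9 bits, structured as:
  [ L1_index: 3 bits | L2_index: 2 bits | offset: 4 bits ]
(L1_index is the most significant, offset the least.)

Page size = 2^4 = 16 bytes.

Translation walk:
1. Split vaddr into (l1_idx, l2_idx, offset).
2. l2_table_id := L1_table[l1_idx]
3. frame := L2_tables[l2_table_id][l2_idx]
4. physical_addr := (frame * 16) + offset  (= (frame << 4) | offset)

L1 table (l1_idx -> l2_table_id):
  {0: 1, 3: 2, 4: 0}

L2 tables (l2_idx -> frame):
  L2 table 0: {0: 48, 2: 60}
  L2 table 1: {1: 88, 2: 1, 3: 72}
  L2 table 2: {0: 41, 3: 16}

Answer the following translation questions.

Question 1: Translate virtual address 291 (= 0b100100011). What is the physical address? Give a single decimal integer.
vaddr = 291 = 0b100100011
Split: l1_idx=4, l2_idx=2, offset=3
L1[4] = 0
L2[0][2] = 60
paddr = 60 * 16 + 3 = 963

Answer: 963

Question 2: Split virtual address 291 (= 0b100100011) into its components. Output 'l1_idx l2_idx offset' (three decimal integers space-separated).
vaddr = 291 = 0b100100011
  top 3 bits -> l1_idx = 4
  next 2 bits -> l2_idx = 2
  bottom 4 bits -> offset = 3

Answer: 4 2 3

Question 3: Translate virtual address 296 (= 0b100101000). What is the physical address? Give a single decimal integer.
vaddr = 296 = 0b100101000
Split: l1_idx=4, l2_idx=2, offset=8
L1[4] = 0
L2[0][2] = 60
paddr = 60 * 16 + 8 = 968

Answer: 968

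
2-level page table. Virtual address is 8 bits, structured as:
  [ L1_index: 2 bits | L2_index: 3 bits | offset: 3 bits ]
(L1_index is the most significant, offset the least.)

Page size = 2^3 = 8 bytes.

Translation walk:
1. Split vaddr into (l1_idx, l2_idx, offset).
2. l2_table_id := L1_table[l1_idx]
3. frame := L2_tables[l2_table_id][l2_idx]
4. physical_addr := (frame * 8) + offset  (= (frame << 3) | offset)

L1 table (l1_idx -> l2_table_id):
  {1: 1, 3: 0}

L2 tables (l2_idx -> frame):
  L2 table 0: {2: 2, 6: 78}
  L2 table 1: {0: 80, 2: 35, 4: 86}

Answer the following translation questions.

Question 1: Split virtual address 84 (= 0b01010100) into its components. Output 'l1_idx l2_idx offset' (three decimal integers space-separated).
vaddr = 84 = 0b01010100
  top 2 bits -> l1_idx = 1
  next 3 bits -> l2_idx = 2
  bottom 3 bits -> offset = 4

Answer: 1 2 4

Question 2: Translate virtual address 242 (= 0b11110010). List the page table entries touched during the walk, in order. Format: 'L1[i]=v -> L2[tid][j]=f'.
Answer: L1[3]=0 -> L2[0][6]=78

Derivation:
vaddr = 242 = 0b11110010
Split: l1_idx=3, l2_idx=6, offset=2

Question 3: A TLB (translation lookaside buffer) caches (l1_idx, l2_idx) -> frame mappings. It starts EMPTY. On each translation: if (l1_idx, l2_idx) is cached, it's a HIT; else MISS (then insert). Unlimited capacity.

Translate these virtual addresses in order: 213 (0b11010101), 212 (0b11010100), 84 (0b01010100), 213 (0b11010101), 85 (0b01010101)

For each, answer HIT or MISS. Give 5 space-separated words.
Answer: MISS HIT MISS HIT HIT

Derivation:
vaddr=213: (3,2) not in TLB -> MISS, insert
vaddr=212: (3,2) in TLB -> HIT
vaddr=84: (1,2) not in TLB -> MISS, insert
vaddr=213: (3,2) in TLB -> HIT
vaddr=85: (1,2) in TLB -> HIT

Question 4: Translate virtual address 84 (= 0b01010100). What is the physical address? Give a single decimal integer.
vaddr = 84 = 0b01010100
Split: l1_idx=1, l2_idx=2, offset=4
L1[1] = 1
L2[1][2] = 35
paddr = 35 * 8 + 4 = 284

Answer: 284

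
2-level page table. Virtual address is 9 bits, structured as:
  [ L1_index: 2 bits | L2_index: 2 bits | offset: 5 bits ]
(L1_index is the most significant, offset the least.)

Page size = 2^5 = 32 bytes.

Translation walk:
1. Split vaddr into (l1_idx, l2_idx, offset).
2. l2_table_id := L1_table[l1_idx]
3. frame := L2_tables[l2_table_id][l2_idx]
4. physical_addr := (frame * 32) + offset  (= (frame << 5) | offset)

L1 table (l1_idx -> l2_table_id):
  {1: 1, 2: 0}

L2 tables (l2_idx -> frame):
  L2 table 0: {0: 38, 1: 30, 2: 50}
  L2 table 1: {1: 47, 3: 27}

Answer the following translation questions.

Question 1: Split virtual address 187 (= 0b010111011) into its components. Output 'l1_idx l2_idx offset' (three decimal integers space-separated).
vaddr = 187 = 0b010111011
  top 2 bits -> l1_idx = 1
  next 2 bits -> l2_idx = 1
  bottom 5 bits -> offset = 27

Answer: 1 1 27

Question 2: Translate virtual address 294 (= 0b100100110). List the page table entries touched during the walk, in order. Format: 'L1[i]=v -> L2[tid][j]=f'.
vaddr = 294 = 0b100100110
Split: l1_idx=2, l2_idx=1, offset=6

Answer: L1[2]=0 -> L2[0][1]=30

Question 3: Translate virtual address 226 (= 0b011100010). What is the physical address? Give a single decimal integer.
vaddr = 226 = 0b011100010
Split: l1_idx=1, l2_idx=3, offset=2
L1[1] = 1
L2[1][3] = 27
paddr = 27 * 32 + 2 = 866

Answer: 866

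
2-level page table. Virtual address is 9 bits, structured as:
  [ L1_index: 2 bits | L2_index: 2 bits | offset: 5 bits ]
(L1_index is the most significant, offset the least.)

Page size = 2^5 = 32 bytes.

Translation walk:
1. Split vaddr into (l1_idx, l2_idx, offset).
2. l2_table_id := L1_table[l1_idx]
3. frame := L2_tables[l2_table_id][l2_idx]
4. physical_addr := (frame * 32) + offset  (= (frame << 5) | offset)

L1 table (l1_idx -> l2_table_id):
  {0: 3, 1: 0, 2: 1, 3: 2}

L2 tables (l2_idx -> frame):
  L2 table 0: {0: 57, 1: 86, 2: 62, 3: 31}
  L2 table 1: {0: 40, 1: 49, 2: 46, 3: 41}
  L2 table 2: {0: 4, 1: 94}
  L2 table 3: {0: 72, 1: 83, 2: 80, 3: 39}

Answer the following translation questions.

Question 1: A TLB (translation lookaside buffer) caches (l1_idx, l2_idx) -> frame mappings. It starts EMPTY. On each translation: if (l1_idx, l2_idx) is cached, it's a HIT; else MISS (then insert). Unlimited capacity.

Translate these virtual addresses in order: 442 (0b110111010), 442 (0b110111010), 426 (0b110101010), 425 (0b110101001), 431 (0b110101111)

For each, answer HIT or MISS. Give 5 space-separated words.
vaddr=442: (3,1) not in TLB -> MISS, insert
vaddr=442: (3,1) in TLB -> HIT
vaddr=426: (3,1) in TLB -> HIT
vaddr=425: (3,1) in TLB -> HIT
vaddr=431: (3,1) in TLB -> HIT

Answer: MISS HIT HIT HIT HIT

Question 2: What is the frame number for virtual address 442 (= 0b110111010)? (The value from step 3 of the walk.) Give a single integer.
vaddr = 442: l1_idx=3, l2_idx=1
L1[3] = 2; L2[2][1] = 94

Answer: 94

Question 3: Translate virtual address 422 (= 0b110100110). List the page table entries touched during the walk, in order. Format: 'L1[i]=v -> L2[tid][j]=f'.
vaddr = 422 = 0b110100110
Split: l1_idx=3, l2_idx=1, offset=6

Answer: L1[3]=2 -> L2[2][1]=94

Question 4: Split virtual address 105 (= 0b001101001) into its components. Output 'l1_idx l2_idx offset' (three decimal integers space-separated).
Answer: 0 3 9

Derivation:
vaddr = 105 = 0b001101001
  top 2 bits -> l1_idx = 0
  next 2 bits -> l2_idx = 3
  bottom 5 bits -> offset = 9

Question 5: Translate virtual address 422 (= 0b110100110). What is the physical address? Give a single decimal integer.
Answer: 3014

Derivation:
vaddr = 422 = 0b110100110
Split: l1_idx=3, l2_idx=1, offset=6
L1[3] = 2
L2[2][1] = 94
paddr = 94 * 32 + 6 = 3014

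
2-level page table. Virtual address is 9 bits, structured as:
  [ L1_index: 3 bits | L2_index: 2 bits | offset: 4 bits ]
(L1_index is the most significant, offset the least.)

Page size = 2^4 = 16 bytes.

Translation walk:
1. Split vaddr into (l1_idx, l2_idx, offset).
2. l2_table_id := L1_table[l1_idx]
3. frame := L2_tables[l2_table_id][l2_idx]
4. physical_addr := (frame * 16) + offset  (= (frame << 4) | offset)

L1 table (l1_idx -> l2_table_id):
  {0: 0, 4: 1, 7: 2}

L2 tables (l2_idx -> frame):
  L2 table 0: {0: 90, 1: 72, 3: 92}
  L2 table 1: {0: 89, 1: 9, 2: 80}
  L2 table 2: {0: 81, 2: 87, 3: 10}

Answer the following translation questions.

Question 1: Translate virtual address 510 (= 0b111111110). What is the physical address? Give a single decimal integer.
vaddr = 510 = 0b111111110
Split: l1_idx=7, l2_idx=3, offset=14
L1[7] = 2
L2[2][3] = 10
paddr = 10 * 16 + 14 = 174

Answer: 174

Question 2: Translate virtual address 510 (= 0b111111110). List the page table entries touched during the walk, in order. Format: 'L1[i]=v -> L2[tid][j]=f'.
vaddr = 510 = 0b111111110
Split: l1_idx=7, l2_idx=3, offset=14

Answer: L1[7]=2 -> L2[2][3]=10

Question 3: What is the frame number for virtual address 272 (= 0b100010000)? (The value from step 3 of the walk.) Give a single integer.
Answer: 9

Derivation:
vaddr = 272: l1_idx=4, l2_idx=1
L1[4] = 1; L2[1][1] = 9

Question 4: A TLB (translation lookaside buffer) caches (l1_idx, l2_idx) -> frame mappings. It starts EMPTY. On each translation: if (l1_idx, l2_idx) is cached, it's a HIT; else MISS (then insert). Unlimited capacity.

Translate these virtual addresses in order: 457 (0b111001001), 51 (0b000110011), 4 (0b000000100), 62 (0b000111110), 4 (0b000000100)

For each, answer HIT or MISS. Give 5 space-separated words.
vaddr=457: (7,0) not in TLB -> MISS, insert
vaddr=51: (0,3) not in TLB -> MISS, insert
vaddr=4: (0,0) not in TLB -> MISS, insert
vaddr=62: (0,3) in TLB -> HIT
vaddr=4: (0,0) in TLB -> HIT

Answer: MISS MISS MISS HIT HIT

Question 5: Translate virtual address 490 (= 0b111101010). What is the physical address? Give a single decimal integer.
Answer: 1402

Derivation:
vaddr = 490 = 0b111101010
Split: l1_idx=7, l2_idx=2, offset=10
L1[7] = 2
L2[2][2] = 87
paddr = 87 * 16 + 10 = 1402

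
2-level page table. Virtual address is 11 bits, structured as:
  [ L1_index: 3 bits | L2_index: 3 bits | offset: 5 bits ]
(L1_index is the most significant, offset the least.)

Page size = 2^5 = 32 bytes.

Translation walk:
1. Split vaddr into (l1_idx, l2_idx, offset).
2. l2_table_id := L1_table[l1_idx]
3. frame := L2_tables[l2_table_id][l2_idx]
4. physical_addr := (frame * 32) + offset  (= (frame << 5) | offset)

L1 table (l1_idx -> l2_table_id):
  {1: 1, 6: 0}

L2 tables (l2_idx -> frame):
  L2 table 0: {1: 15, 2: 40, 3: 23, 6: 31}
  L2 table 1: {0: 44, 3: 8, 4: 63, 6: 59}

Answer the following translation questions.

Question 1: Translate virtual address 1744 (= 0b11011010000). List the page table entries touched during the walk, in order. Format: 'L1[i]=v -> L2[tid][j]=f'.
Answer: L1[6]=0 -> L2[0][6]=31

Derivation:
vaddr = 1744 = 0b11011010000
Split: l1_idx=6, l2_idx=6, offset=16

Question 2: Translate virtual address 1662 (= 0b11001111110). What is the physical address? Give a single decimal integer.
Answer: 766

Derivation:
vaddr = 1662 = 0b11001111110
Split: l1_idx=6, l2_idx=3, offset=30
L1[6] = 0
L2[0][3] = 23
paddr = 23 * 32 + 30 = 766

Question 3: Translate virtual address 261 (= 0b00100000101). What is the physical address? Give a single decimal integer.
vaddr = 261 = 0b00100000101
Split: l1_idx=1, l2_idx=0, offset=5
L1[1] = 1
L2[1][0] = 44
paddr = 44 * 32 + 5 = 1413

Answer: 1413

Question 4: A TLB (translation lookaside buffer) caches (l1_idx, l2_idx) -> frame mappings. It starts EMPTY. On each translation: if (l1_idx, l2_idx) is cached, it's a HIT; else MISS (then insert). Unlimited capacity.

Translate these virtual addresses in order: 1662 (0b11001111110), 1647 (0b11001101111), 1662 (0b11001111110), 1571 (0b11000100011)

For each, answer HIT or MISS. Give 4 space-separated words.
Answer: MISS HIT HIT MISS

Derivation:
vaddr=1662: (6,3) not in TLB -> MISS, insert
vaddr=1647: (6,3) in TLB -> HIT
vaddr=1662: (6,3) in TLB -> HIT
vaddr=1571: (6,1) not in TLB -> MISS, insert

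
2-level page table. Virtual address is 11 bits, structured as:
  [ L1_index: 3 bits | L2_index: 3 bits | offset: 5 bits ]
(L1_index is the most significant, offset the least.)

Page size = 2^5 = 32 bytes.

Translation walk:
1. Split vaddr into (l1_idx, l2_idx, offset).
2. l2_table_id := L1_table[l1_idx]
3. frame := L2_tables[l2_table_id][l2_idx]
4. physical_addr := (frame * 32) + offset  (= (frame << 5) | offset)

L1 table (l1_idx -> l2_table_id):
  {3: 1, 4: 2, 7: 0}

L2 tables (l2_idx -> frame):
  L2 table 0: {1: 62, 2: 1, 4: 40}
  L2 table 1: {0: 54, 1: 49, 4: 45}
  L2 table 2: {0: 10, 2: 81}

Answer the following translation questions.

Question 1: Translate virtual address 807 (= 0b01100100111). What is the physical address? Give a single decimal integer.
vaddr = 807 = 0b01100100111
Split: l1_idx=3, l2_idx=1, offset=7
L1[3] = 1
L2[1][1] = 49
paddr = 49 * 32 + 7 = 1575

Answer: 1575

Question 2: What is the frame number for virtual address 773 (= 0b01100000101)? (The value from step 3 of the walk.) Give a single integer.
Answer: 54

Derivation:
vaddr = 773: l1_idx=3, l2_idx=0
L1[3] = 1; L2[1][0] = 54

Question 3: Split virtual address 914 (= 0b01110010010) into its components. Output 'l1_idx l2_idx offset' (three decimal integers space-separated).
vaddr = 914 = 0b01110010010
  top 3 bits -> l1_idx = 3
  next 3 bits -> l2_idx = 4
  bottom 5 bits -> offset = 18

Answer: 3 4 18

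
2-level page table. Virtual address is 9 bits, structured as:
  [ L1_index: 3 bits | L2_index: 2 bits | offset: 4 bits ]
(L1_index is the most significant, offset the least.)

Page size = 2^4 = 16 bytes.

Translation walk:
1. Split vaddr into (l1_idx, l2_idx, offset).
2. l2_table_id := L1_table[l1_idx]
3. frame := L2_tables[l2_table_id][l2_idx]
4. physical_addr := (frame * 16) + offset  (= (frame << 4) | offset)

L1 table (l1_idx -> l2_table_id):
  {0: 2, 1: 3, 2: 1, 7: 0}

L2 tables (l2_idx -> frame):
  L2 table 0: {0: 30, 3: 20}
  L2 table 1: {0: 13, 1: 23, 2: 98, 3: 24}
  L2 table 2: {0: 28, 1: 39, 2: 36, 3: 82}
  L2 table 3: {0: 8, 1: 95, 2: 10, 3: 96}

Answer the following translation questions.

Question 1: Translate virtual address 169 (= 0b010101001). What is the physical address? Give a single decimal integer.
Answer: 1577

Derivation:
vaddr = 169 = 0b010101001
Split: l1_idx=2, l2_idx=2, offset=9
L1[2] = 1
L2[1][2] = 98
paddr = 98 * 16 + 9 = 1577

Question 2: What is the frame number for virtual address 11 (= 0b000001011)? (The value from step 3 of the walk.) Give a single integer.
Answer: 28

Derivation:
vaddr = 11: l1_idx=0, l2_idx=0
L1[0] = 2; L2[2][0] = 28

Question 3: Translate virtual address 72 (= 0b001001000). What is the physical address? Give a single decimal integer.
Answer: 136

Derivation:
vaddr = 72 = 0b001001000
Split: l1_idx=1, l2_idx=0, offset=8
L1[1] = 3
L2[3][0] = 8
paddr = 8 * 16 + 8 = 136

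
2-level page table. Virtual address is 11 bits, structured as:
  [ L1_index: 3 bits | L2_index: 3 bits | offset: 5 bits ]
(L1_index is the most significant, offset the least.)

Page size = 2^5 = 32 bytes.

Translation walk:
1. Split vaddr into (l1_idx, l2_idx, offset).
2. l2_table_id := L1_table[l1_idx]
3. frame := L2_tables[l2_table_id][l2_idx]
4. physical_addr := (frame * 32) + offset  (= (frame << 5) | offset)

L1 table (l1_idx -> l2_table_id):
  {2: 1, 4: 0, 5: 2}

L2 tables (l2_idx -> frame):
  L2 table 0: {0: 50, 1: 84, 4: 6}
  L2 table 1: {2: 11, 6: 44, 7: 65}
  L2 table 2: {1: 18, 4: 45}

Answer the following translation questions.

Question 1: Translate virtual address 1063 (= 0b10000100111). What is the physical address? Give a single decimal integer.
Answer: 2695

Derivation:
vaddr = 1063 = 0b10000100111
Split: l1_idx=4, l2_idx=1, offset=7
L1[4] = 0
L2[0][1] = 84
paddr = 84 * 32 + 7 = 2695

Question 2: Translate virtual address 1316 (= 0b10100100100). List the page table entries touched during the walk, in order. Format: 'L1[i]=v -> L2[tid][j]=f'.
vaddr = 1316 = 0b10100100100
Split: l1_idx=5, l2_idx=1, offset=4

Answer: L1[5]=2 -> L2[2][1]=18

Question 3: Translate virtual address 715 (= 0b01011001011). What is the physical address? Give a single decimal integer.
Answer: 1419

Derivation:
vaddr = 715 = 0b01011001011
Split: l1_idx=2, l2_idx=6, offset=11
L1[2] = 1
L2[1][6] = 44
paddr = 44 * 32 + 11 = 1419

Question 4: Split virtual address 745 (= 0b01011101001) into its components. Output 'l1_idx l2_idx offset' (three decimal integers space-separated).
Answer: 2 7 9

Derivation:
vaddr = 745 = 0b01011101001
  top 3 bits -> l1_idx = 2
  next 3 bits -> l2_idx = 7
  bottom 5 bits -> offset = 9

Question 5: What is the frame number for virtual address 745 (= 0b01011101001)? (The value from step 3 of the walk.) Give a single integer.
vaddr = 745: l1_idx=2, l2_idx=7
L1[2] = 1; L2[1][7] = 65

Answer: 65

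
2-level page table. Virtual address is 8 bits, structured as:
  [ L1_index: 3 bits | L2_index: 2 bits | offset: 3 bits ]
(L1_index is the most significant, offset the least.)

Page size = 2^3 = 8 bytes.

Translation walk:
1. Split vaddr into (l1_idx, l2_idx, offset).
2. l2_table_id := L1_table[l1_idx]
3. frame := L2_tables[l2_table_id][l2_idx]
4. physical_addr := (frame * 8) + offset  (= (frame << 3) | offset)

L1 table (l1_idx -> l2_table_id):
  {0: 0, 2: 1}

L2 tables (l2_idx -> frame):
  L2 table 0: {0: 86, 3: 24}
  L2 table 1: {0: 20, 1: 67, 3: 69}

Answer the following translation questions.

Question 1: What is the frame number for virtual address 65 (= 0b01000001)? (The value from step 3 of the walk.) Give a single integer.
Answer: 20

Derivation:
vaddr = 65: l1_idx=2, l2_idx=0
L1[2] = 1; L2[1][0] = 20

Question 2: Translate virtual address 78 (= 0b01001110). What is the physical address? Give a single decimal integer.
Answer: 542

Derivation:
vaddr = 78 = 0b01001110
Split: l1_idx=2, l2_idx=1, offset=6
L1[2] = 1
L2[1][1] = 67
paddr = 67 * 8 + 6 = 542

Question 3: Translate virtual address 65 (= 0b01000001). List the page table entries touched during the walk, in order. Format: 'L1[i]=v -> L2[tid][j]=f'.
Answer: L1[2]=1 -> L2[1][0]=20

Derivation:
vaddr = 65 = 0b01000001
Split: l1_idx=2, l2_idx=0, offset=1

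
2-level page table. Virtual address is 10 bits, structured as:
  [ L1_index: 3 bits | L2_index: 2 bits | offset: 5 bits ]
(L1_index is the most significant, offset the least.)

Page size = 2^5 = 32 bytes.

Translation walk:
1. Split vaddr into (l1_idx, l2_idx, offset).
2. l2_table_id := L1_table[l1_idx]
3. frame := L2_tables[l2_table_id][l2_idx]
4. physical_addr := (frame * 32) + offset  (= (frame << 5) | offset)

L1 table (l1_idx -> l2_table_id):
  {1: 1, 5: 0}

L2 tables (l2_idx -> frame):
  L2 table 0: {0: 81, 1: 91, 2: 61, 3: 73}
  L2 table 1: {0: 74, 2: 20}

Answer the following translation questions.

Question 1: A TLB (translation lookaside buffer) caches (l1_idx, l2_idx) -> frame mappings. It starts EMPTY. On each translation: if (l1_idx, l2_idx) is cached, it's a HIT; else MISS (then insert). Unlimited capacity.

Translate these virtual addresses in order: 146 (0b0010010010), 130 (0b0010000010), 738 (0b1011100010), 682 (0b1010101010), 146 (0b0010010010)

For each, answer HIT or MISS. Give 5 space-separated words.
vaddr=146: (1,0) not in TLB -> MISS, insert
vaddr=130: (1,0) in TLB -> HIT
vaddr=738: (5,3) not in TLB -> MISS, insert
vaddr=682: (5,1) not in TLB -> MISS, insert
vaddr=146: (1,0) in TLB -> HIT

Answer: MISS HIT MISS MISS HIT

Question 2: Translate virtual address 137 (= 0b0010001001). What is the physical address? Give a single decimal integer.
vaddr = 137 = 0b0010001001
Split: l1_idx=1, l2_idx=0, offset=9
L1[1] = 1
L2[1][0] = 74
paddr = 74 * 32 + 9 = 2377

Answer: 2377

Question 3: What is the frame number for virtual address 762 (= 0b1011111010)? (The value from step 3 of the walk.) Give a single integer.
vaddr = 762: l1_idx=5, l2_idx=3
L1[5] = 0; L2[0][3] = 73

Answer: 73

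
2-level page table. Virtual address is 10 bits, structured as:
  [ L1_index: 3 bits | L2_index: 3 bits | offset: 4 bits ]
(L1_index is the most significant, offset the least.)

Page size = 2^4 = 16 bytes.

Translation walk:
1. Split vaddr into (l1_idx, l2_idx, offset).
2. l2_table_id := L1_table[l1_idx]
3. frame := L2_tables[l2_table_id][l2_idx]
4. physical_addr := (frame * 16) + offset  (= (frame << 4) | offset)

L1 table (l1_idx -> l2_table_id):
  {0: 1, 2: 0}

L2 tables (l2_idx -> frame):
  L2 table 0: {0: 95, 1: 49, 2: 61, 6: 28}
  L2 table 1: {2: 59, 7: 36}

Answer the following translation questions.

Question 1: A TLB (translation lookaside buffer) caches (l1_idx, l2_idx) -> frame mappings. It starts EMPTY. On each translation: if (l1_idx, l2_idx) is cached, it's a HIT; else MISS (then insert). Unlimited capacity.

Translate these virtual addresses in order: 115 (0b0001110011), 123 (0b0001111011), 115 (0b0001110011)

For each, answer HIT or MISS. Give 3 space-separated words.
vaddr=115: (0,7) not in TLB -> MISS, insert
vaddr=123: (0,7) in TLB -> HIT
vaddr=115: (0,7) in TLB -> HIT

Answer: MISS HIT HIT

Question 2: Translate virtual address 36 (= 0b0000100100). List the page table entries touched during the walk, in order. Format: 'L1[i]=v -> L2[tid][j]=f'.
Answer: L1[0]=1 -> L2[1][2]=59

Derivation:
vaddr = 36 = 0b0000100100
Split: l1_idx=0, l2_idx=2, offset=4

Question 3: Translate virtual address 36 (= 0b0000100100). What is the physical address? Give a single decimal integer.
vaddr = 36 = 0b0000100100
Split: l1_idx=0, l2_idx=2, offset=4
L1[0] = 1
L2[1][2] = 59
paddr = 59 * 16 + 4 = 948

Answer: 948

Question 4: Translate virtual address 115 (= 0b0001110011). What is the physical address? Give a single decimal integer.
Answer: 579

Derivation:
vaddr = 115 = 0b0001110011
Split: l1_idx=0, l2_idx=7, offset=3
L1[0] = 1
L2[1][7] = 36
paddr = 36 * 16 + 3 = 579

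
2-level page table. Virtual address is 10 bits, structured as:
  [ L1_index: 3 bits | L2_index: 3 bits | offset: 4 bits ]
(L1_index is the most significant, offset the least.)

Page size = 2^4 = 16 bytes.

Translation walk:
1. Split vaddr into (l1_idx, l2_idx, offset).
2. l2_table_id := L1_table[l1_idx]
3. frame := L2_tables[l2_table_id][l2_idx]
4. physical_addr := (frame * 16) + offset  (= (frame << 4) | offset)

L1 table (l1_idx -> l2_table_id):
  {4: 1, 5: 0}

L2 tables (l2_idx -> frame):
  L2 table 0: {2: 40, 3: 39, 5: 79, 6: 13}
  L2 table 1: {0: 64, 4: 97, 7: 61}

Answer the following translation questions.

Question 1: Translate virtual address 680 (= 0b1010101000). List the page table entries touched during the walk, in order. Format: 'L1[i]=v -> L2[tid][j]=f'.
Answer: L1[5]=0 -> L2[0][2]=40

Derivation:
vaddr = 680 = 0b1010101000
Split: l1_idx=5, l2_idx=2, offset=8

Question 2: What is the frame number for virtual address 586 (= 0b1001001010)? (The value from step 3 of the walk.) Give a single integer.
vaddr = 586: l1_idx=4, l2_idx=4
L1[4] = 1; L2[1][4] = 97

Answer: 97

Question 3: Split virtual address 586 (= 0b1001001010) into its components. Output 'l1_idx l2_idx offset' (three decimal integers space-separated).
vaddr = 586 = 0b1001001010
  top 3 bits -> l1_idx = 4
  next 3 bits -> l2_idx = 4
  bottom 4 bits -> offset = 10

Answer: 4 4 10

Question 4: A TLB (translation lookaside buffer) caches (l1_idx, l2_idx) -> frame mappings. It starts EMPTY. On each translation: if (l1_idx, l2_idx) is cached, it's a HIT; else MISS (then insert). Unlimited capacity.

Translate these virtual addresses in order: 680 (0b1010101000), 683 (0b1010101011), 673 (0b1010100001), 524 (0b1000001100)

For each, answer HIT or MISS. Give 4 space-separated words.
vaddr=680: (5,2) not in TLB -> MISS, insert
vaddr=683: (5,2) in TLB -> HIT
vaddr=673: (5,2) in TLB -> HIT
vaddr=524: (4,0) not in TLB -> MISS, insert

Answer: MISS HIT HIT MISS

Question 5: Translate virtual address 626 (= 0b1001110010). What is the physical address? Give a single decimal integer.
Answer: 978

Derivation:
vaddr = 626 = 0b1001110010
Split: l1_idx=4, l2_idx=7, offset=2
L1[4] = 1
L2[1][7] = 61
paddr = 61 * 16 + 2 = 978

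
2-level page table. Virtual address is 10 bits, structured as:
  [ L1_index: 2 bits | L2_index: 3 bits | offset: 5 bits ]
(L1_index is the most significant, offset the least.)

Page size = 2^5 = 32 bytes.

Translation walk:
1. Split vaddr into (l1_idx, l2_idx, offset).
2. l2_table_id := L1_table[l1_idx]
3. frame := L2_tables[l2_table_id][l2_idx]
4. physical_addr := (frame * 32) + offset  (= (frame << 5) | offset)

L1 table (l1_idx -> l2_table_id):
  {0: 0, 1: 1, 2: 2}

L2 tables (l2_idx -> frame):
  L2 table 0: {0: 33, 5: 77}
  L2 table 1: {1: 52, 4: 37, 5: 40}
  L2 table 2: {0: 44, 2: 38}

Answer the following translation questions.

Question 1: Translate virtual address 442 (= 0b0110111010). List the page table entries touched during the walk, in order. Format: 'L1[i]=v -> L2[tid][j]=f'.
vaddr = 442 = 0b0110111010
Split: l1_idx=1, l2_idx=5, offset=26

Answer: L1[1]=1 -> L2[1][5]=40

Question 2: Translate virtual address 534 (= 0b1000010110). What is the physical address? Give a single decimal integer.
vaddr = 534 = 0b1000010110
Split: l1_idx=2, l2_idx=0, offset=22
L1[2] = 2
L2[2][0] = 44
paddr = 44 * 32 + 22 = 1430

Answer: 1430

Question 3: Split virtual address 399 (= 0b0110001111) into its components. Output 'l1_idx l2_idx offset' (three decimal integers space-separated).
vaddr = 399 = 0b0110001111
  top 2 bits -> l1_idx = 1
  next 3 bits -> l2_idx = 4
  bottom 5 bits -> offset = 15

Answer: 1 4 15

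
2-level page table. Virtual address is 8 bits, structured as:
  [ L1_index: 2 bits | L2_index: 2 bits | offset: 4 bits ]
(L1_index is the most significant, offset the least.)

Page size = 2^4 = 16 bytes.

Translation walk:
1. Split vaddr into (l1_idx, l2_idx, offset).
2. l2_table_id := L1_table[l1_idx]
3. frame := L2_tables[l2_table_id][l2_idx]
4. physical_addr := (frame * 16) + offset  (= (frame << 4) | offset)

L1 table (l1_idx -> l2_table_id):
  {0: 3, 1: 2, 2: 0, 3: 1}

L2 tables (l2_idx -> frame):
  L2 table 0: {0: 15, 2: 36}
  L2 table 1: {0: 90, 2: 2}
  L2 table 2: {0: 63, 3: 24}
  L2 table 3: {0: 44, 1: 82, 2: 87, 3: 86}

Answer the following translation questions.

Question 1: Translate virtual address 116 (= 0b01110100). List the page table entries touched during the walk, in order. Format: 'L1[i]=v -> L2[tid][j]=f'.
Answer: L1[1]=2 -> L2[2][3]=24

Derivation:
vaddr = 116 = 0b01110100
Split: l1_idx=1, l2_idx=3, offset=4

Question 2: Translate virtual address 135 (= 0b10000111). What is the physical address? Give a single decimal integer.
Answer: 247

Derivation:
vaddr = 135 = 0b10000111
Split: l1_idx=2, l2_idx=0, offset=7
L1[2] = 0
L2[0][0] = 15
paddr = 15 * 16 + 7 = 247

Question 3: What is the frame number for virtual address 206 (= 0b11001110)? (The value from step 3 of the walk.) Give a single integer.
Answer: 90

Derivation:
vaddr = 206: l1_idx=3, l2_idx=0
L1[3] = 1; L2[1][0] = 90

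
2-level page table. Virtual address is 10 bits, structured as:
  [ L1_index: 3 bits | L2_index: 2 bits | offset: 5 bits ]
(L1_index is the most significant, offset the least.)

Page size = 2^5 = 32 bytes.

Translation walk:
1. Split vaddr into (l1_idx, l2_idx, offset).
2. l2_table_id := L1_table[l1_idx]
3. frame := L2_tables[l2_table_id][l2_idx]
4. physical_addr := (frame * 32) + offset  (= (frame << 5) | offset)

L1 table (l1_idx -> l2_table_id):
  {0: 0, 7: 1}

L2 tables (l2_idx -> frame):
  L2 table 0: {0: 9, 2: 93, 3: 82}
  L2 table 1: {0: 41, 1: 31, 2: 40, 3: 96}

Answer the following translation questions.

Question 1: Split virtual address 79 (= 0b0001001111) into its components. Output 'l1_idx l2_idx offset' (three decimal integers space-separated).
Answer: 0 2 15

Derivation:
vaddr = 79 = 0b0001001111
  top 3 bits -> l1_idx = 0
  next 2 bits -> l2_idx = 2
  bottom 5 bits -> offset = 15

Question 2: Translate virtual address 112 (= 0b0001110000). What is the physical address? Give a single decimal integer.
Answer: 2640

Derivation:
vaddr = 112 = 0b0001110000
Split: l1_idx=0, l2_idx=3, offset=16
L1[0] = 0
L2[0][3] = 82
paddr = 82 * 32 + 16 = 2640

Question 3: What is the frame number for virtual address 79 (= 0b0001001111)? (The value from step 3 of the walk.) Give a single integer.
vaddr = 79: l1_idx=0, l2_idx=2
L1[0] = 0; L2[0][2] = 93

Answer: 93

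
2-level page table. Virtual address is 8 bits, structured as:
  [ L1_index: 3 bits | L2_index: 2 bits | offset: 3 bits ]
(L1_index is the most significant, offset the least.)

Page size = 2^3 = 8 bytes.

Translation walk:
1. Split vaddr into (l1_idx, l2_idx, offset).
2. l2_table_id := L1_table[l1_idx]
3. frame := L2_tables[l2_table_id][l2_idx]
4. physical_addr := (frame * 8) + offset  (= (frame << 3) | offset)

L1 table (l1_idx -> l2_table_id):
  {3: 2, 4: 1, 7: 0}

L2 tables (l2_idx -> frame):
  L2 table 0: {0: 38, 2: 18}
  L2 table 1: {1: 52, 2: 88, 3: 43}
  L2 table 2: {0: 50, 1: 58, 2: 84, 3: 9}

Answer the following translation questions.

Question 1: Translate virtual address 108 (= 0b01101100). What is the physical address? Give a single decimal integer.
Answer: 468

Derivation:
vaddr = 108 = 0b01101100
Split: l1_idx=3, l2_idx=1, offset=4
L1[3] = 2
L2[2][1] = 58
paddr = 58 * 8 + 4 = 468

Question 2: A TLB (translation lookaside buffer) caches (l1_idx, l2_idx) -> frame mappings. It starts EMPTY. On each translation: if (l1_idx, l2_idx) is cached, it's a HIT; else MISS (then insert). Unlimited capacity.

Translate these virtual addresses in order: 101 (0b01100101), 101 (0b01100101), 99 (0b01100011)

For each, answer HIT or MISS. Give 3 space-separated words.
vaddr=101: (3,0) not in TLB -> MISS, insert
vaddr=101: (3,0) in TLB -> HIT
vaddr=99: (3,0) in TLB -> HIT

Answer: MISS HIT HIT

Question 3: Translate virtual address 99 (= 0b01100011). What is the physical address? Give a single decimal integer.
Answer: 403

Derivation:
vaddr = 99 = 0b01100011
Split: l1_idx=3, l2_idx=0, offset=3
L1[3] = 2
L2[2][0] = 50
paddr = 50 * 8 + 3 = 403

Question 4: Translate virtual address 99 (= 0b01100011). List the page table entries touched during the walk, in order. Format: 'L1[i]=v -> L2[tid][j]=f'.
vaddr = 99 = 0b01100011
Split: l1_idx=3, l2_idx=0, offset=3

Answer: L1[3]=2 -> L2[2][0]=50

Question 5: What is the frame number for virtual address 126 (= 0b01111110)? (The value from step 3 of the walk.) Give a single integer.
Answer: 9

Derivation:
vaddr = 126: l1_idx=3, l2_idx=3
L1[3] = 2; L2[2][3] = 9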